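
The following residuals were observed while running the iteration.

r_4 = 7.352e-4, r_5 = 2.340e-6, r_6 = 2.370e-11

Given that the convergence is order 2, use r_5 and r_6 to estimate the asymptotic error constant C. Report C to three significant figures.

C ≈ r_6 / r_5^2
  = 2.370e-11 / (2.340e-6)^2
  = 2.370e-11 / 5.4756e-12 ≈ 4.3283

4.33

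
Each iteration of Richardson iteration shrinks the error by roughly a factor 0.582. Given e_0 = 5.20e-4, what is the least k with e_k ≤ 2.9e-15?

48

After k steps, e_k ≈ 5.20e-4·0.582^k.
Need 0.582^k ≤ 2.9e-15/5.20e-4 = 5.57692e-12.
k ≥ ln(5.57692e-12)/ln(0.582) = -25.9124/-0.54128 = 47.872.
Smallest integer k = 48.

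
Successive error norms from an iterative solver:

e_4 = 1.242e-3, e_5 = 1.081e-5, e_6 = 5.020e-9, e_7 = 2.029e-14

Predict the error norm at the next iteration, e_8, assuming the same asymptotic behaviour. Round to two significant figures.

3.8e-23

First estimate the order: p ≈ ln(e_7/e_6) / ln(e_6/e_5) = ln(2.029e-14/5.020e-9)/ln(5.020e-9/1.081e-5) = ln(4.04183e-06)/ln(0.000464385) ≈ 1.6181.
Then e_8 ≈ e_7·(e_7/e_6)^p = 2.029e-14·(4.04183e-06)^1.6181 = 2.029e-14·1.87458e-09 ≈ 3.804e-23.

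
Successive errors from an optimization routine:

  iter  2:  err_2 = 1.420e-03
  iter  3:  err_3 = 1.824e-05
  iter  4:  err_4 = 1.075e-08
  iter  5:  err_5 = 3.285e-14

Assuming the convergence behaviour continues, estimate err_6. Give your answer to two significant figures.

1.3e-23

First estimate the order: p ≈ ln(err_5/err_4) / ln(err_4/err_3) = ln(3.285e-14/1.075e-08)/ln(1.075e-08/1.824e-05) = ln(3.05581e-06)/ln(0.000589364) ≈ 1.7076.
Then err_6 ≈ err_5·(err_5/err_4)^p = 3.285e-14·(3.05581e-06)^1.7076 = 3.285e-14·3.8265e-10 ≈ 1.257e-23.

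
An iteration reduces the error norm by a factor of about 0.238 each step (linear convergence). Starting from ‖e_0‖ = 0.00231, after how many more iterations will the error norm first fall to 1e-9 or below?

After k steps, ‖e_k‖ ≈ 0.00231·0.238^k.
Need 0.238^k ≤ 1e-9/0.00231 = 4.329e-07.
k ≥ ln(4.329e-07)/ln(0.238) = -14.6528/-1.43548 = 10.208.
Smallest integer k = 11.

11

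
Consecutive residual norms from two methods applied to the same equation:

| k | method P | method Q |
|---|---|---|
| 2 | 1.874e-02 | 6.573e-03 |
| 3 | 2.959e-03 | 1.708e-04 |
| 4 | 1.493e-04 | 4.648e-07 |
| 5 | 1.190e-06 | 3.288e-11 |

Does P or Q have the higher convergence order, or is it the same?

Method P: p ≈ ln(1.190e-06/1.493e-04)/ln(1.493e-04/2.959e-03) ≈ 1.62.
Method Q: p ≈ ln(3.288e-11/4.648e-07)/ln(4.648e-07/1.708e-04) ≈ 1.62.
Both orders ≈ 1.6 — effectively the same.

same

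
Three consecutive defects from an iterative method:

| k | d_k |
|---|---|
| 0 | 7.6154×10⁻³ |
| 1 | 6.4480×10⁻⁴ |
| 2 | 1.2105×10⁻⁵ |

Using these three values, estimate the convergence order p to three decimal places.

1.610

p ≈ ln(d_2/d_1) / ln(d_1/d_0)
  = ln(1.2105×10⁻⁵/6.4480×10⁻⁴) / ln(6.4480×10⁻⁴/7.6154×10⁻³)
  = ln(0.0187733) / ln(0.0846705)
  = -3.975320 / -2.468988 ≈ 1.610101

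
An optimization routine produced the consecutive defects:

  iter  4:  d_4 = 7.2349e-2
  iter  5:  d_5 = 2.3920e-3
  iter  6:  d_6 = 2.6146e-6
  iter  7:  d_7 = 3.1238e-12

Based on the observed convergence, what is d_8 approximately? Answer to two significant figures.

First estimate the order: p ≈ ln(d_7/d_6) / ln(d_6/d_5) = ln(3.1238e-12/2.6146e-6)/ln(2.6146e-6/2.3920e-3) = ln(1.19475e-06)/ln(0.00109306) ≈ 2.0000.
Then d_8 ≈ d_7·(d_7/d_6)^p = 3.1238e-12·(1.19475e-06)^2.0000 = 3.1238e-12·1.42743e-12 ≈ 4.459e-24.

4.5e-24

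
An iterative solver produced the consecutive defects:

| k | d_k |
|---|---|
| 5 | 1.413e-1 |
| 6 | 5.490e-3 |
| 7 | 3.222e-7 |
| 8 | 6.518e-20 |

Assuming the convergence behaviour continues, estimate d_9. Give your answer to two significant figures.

First estimate the order: p ≈ ln(d_8/d_7) / ln(d_7/d_6) = ln(6.518e-20/3.222e-7)/ln(3.222e-7/5.490e-3) = ln(2.02297e-13)/ln(5.86885e-05) ≈ 2.9999.
Then d_9 ≈ d_8·(d_8/d_7)^p = 6.518e-20·(2.02297e-13)^2.9999 = 6.518e-20·8.30305e-39 ≈ 5.412e-58.

5.4e-58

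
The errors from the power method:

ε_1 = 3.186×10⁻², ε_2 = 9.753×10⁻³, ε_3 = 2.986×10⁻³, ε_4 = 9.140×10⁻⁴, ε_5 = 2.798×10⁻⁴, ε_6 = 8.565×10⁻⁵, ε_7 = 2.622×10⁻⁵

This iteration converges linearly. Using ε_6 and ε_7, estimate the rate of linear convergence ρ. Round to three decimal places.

0.306

ρ ≈ ε_7/ε_6 = 2.622×10⁻⁵/8.565×10⁻⁵ = 0.30613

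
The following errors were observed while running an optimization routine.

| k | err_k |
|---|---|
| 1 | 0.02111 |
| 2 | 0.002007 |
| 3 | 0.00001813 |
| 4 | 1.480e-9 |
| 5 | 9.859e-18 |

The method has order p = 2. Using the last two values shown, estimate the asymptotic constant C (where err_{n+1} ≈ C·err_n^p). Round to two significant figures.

C ≈ err_5 / err_4^2
  = 9.859e-18 / (1.480e-9)^2
  = 9.859e-18 / 2.1904e-18 ≈ 4.501

4.5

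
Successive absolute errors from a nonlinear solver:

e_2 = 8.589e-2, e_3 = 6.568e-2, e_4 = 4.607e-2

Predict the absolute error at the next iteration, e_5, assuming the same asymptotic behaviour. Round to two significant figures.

2.9e-2

First estimate the order: p ≈ ln(e_4/e_3) / ln(e_3/e_2) = ln(4.607e-2/6.568e-2)/ln(6.568e-2/8.589e-2) = ln(0.701431)/ln(0.764699) ≈ 1.3219.
Then e_5 ≈ e_4·(e_4/e_3)^p = 4.607e-2·(0.701431)^1.3219 = 4.607e-2·0.62576 ≈ 0.02883.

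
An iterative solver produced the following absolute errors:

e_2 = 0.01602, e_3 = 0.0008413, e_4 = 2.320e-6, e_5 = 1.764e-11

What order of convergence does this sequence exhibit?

2

Consecutive ratios: e_5/e_4 = 1.764e-11/2.320e-6 = 7.60345e-06, e_4/e_3 = 2.320e-6/0.0008413 = 0.00275764.
p ≈ ln(7.60345e-06)/ln(0.00275764) = -11.7869/-5.8934 ≈ 2.00.
So the convergence is quadratic (order 2).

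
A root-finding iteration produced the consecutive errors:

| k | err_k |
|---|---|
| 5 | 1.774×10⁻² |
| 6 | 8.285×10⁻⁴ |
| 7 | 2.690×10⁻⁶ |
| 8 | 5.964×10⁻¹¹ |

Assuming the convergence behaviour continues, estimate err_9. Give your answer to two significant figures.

1.2e-19

First estimate the order: p ≈ ln(err_8/err_7) / ln(err_7/err_6) = ln(5.964×10⁻¹¹/2.690×10⁻⁶)/ln(2.690×10⁻⁶/8.285×10⁻⁴) = ln(2.2171e-05)/ln(0.00324683) ≈ 1.8703.
Then err_9 ≈ err_8·(err_8/err_7)^p = 5.964×10⁻¹¹·(2.2171e-05)^1.8703 = 5.964×10⁻¹¹·1.97343e-09 ≈ 1.177e-19.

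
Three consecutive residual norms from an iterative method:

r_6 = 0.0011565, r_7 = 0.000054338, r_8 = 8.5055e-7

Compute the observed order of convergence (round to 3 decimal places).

p ≈ ln(r_8/r_7) / ln(r_7/r_6)
  = ln(8.5055e-7/0.000054338) / ln(0.000054338/0.0011565)
  = ln(0.015653) / ln(0.0469849)
  = -4.157093 / -3.057929 ≈ 1.359447

1.359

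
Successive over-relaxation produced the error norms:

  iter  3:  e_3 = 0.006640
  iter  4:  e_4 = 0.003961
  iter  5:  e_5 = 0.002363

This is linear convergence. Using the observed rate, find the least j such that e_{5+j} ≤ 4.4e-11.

35

Rate ρ ≈ e_5/e_4 = 0.002363/0.003961 = 0.5966.
After j more steps, e_{5+j} ≈ 0.002363·ρ^j; need ρ^j ≤ 4.4e-11/0.002363 = 1.86204e-08.
j ≥ ln(1.86204e-08)/ln(0.5966) = -17.7990/-0.51651 = 34.460.
So 35 more iterations are needed.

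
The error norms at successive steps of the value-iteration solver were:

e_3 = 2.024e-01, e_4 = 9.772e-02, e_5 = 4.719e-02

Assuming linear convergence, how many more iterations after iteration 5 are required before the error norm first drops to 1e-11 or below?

31

Rate ρ ≈ e_5/e_4 = 4.719e-02/9.772e-02 = 0.4829.
After j more steps, e_{5+j} ≈ 4.719e-02·ρ^j; need ρ^j ≤ 1e-11/4.719e-02 = 2.11909e-10.
j ≥ ln(2.11909e-10)/ln(0.4829) = -22.2749/-0.72795 = 30.599.
So 31 more iterations are needed.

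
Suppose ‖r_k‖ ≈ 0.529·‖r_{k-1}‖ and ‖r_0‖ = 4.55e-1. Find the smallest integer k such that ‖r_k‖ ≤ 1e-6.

After k steps, ‖r_k‖ ≈ 4.55e-1·0.529^k.
Need 0.529^k ≤ 1e-6/4.55e-1 = 2.1978e-06.
k ≥ ln(2.1978e-06)/ln(0.529) = -13.0281/-0.63677 = 20.460.
Smallest integer k = 21.

21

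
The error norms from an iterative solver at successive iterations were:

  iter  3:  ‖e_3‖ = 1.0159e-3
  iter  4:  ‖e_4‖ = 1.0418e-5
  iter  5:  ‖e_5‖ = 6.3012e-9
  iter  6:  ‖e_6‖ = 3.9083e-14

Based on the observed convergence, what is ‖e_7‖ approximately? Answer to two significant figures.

First estimate the order: p ≈ ln(‖e_6‖/‖e_5‖) / ln(‖e_5‖/‖e_4‖) = ln(3.9083e-14/6.3012e-9)/ln(6.3012e-9/1.0418e-5) = ln(6.20247e-06)/ln(0.000604838) ≈ 1.6180.
Then ‖e_7‖ ≈ ‖e_6‖·(‖e_6‖/‖e_5‖)^p = 3.9083e-14·(6.20247e-06)^1.6180 = 3.9083e-14·3.75292e-09 ≈ 1.467e-22.

1.5e-22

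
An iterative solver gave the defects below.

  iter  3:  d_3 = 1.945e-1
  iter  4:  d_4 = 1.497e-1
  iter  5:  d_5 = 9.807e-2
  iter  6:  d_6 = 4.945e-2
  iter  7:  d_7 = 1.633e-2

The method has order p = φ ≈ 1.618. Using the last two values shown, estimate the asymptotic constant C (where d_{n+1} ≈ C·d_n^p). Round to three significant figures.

C ≈ d_7 / d_6^1.618
  = 1.633e-2 / (4.945e-2)^1.618
  = 1.633e-2 / 0.00771189 ≈ 2.1175

2.12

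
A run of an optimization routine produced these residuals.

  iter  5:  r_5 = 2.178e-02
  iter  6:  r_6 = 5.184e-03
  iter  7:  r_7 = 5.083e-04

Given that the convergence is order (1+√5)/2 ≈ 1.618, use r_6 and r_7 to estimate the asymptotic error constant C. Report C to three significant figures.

2.53

C ≈ r_7 / r_6^1.618
  = 5.083e-04 / (5.184e-03)^1.618
  = 5.083e-04 / 0.000200599 ≈ 2.5339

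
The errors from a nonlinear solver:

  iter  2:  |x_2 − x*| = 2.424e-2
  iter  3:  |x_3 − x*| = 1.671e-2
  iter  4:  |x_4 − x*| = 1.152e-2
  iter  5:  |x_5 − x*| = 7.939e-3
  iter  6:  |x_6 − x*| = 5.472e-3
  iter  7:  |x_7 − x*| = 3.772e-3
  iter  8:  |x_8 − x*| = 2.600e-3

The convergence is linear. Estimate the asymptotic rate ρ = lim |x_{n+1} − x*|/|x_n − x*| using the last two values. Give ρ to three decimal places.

ρ ≈ |x_8 − x*|/|x_7 − x*| = 2.600e-3/3.772e-3 = 0.68929

0.689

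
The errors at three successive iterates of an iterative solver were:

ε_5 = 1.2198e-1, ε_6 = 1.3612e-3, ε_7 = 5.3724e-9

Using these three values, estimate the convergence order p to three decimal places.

p ≈ ln(ε_7/ε_6) / ln(ε_6/ε_5)
  = ln(5.3724e-9/1.3612e-3) / ln(1.3612e-3/1.2198e-1)
  = ln(3.94681e-06) / ln(0.0111592)
  = -12.442603 / -4.495491 ≈ 2.767796

2.768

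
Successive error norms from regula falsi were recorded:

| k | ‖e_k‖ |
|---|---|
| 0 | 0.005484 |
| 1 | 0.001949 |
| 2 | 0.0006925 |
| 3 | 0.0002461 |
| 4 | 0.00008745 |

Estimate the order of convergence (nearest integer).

Consecutive ratios: ‖e_4‖/‖e_3‖ = 0.00008745/0.0002461 = 0.355343, ‖e_3‖/‖e_2‖ = 0.0002461/0.0006925 = 0.355379.
p ≈ ln(0.355343)/ln(0.355379) = -1.0347/-1.0346 ≈ 1.00.
So the convergence is linear (order 1).

1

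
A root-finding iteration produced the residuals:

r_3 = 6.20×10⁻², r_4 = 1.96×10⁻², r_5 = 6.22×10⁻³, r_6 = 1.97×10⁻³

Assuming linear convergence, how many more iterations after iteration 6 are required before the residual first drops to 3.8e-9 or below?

12

Rate ρ ≈ r_6/r_5 = 1.97×10⁻³/6.22×10⁻³ = 0.3167.
After j more steps, r_{6+j} ≈ 1.97×10⁻³·ρ^j; need ρ^j ≤ 3.8e-9/1.97×10⁻³ = 1.92893e-06.
j ≥ ln(1.92893e-06)/ln(0.3167) = -13.1585/-1.14980 = 11.444.
So 12 more iterations are needed.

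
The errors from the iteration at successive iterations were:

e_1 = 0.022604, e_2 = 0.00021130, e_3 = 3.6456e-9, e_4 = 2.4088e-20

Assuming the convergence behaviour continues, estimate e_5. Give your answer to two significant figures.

1.4e-46

First estimate the order: p ≈ ln(e_4/e_3) / ln(e_3/e_2) = ln(2.4088e-20/3.6456e-9)/ln(3.6456e-9/0.00021130) = ln(6.60742e-12)/ln(1.72532e-05) ≈ 2.3472.
Then e_5 ≈ e_4·(e_4/e_3)^p = 2.4088e-20·(6.60742e-12)^2.3472 = 2.4088e-20·5.73296e-27 ≈ 1.381e-46.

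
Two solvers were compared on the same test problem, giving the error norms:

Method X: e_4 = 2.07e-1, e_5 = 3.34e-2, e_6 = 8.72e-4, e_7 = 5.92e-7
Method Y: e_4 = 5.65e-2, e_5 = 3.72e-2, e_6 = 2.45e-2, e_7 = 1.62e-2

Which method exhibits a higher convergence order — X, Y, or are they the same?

X

Method X: p ≈ ln(5.92e-7/8.72e-4)/ln(8.72e-4/3.34e-2) ≈ 2.00.
Method Y: p ≈ ln(1.62e-2/2.45e-2)/ln(2.45e-2/3.72e-2) ≈ 0.99.
Method X has the higher order (≈2.0 vs ≈1.0).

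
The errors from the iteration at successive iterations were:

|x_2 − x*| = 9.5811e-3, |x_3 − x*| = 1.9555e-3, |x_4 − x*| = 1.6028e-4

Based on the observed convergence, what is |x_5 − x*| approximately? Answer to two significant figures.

3.1e-6

First estimate the order: p ≈ ln(|x_4 − x*|/|x_3 − x*|) / ln(|x_3 − x*|/|x_2 − x*|) = ln(1.6028e-4/1.9555e-3)/ln(1.9555e-3/9.5811e-3) = ln(0.0819637)/ln(0.2041) ≈ 1.5741.
Then |x_5 − x*| ≈ |x_4 − x*|·(|x_4 − x*|/|x_3 − x*|)^p = 1.6028e-4·(0.0819637)^1.5741 = 1.6028e-4·0.0194954 ≈ 3.125e-06.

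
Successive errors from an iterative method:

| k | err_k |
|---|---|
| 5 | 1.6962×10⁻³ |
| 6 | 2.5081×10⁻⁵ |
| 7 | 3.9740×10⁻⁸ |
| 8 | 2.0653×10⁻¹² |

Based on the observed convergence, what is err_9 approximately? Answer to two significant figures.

5.8e-19

First estimate the order: p ≈ ln(err_8/err_7) / ln(err_7/err_6) = ln(2.0653×10⁻¹²/3.9740×10⁻⁸)/ln(3.9740×10⁻⁸/2.5081×10⁻⁵) = ln(5.19703e-05)/ln(0.00158447) ≈ 1.5300.
Then err_9 ≈ err_8·(err_8/err_7)^p = 2.0653×10⁻¹²·(5.19703e-05)^1.5300 = 2.0653×10⁻¹²·2.7868e-07 ≈ 5.756e-19.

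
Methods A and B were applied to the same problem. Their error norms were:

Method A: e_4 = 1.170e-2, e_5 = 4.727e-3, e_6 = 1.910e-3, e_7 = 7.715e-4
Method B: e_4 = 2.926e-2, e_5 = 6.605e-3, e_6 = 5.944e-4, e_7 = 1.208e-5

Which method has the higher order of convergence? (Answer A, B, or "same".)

B

Method A: p ≈ ln(7.715e-4/1.910e-3)/ln(1.910e-3/4.727e-3) ≈ 1.00.
Method B: p ≈ ln(1.208e-5/5.944e-4)/ln(5.944e-4/6.605e-3) ≈ 1.62.
Method B has the higher order (≈1.6 vs ≈1.0).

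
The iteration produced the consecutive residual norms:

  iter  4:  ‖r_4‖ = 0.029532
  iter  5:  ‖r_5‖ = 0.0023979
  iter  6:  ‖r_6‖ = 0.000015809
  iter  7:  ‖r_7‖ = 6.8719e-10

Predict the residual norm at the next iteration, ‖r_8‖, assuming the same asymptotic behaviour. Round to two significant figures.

First estimate the order: p ≈ ln(‖r_7‖/‖r_6‖) / ln(‖r_6‖/‖r_5‖) = ln(6.8719e-10/0.000015809)/ln(0.000015809/0.0023979) = ln(4.34683e-05)/ln(0.00659285) ≈ 2.0000.
Then ‖r_8‖ ≈ ‖r_7‖·(‖r_7‖/‖r_6‖)^p = 6.8719e-10·(4.34683e-05)^2.0000 = 6.8719e-10·1.88949e-09 ≈ 1.298e-18.

1.3e-18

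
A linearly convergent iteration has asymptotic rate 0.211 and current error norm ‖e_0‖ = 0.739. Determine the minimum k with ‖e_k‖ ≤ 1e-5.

After k steps, ‖e_k‖ ≈ 0.739·0.211^k.
Need 0.211^k ≤ 1e-5/0.739 = 1.35318e-05.
k ≥ ln(1.35318e-05)/ln(0.211) = -11.2105/-1.55590 = 7.205.
Smallest integer k = 8.

8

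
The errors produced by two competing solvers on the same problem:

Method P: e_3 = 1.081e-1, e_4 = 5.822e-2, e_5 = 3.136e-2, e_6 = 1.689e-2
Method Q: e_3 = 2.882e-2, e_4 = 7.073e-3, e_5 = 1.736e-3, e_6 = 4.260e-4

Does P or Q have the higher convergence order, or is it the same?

same

Method P: p ≈ ln(1.689e-2/3.136e-2)/ln(3.136e-2/5.822e-2) ≈ 1.00.
Method Q: p ≈ ln(4.260e-4/1.736e-3)/ln(1.736e-3/7.073e-3) ≈ 1.00.
Both orders ≈ 1.0 — effectively the same.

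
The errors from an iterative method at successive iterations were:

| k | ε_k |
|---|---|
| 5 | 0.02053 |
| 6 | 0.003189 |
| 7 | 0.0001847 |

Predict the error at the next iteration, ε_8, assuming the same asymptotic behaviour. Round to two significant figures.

First estimate the order: p ≈ ln(ε_7/ε_6) / ln(ε_6/ε_5) = ln(0.0001847/0.003189)/ln(0.003189/0.02053) = ln(0.0579178)/ln(0.155334) ≈ 1.5298.
Then ε_8 ≈ ε_7·(ε_7/ε_6)^p = 0.0001847·(0.0579178)^1.5298 = 0.0001847·0.0128041 ≈ 2.365e-06.

2.4e-6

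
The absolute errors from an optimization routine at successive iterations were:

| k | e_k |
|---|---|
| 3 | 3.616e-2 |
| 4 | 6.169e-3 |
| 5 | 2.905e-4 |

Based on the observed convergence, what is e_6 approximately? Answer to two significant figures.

First estimate the order: p ≈ ln(e_5/e_4) / ln(e_4/e_3) = ln(2.905e-4/6.169e-3)/ln(6.169e-3/3.616e-2) = ln(0.0470903)/ln(0.170603) ≈ 1.7279.
Then e_6 ≈ e_5·(e_5/e_4)^p = 2.905e-4·(0.0470903)^1.7279 = 2.905e-4·0.00509282 ≈ 1.479e-06.

1.5e-6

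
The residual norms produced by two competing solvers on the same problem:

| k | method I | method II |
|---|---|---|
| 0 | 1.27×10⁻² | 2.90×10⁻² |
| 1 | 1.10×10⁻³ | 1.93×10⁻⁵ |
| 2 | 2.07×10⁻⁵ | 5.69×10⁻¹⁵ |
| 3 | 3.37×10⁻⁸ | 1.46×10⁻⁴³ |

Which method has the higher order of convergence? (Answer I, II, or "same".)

Method I: p ≈ ln(3.37×10⁻⁸/2.07×10⁻⁵)/ln(2.07×10⁻⁵/1.10×10⁻³) ≈ 1.62.
Method II: p ≈ ln(1.46×10⁻⁴³/5.69×10⁻¹⁵)/ln(5.69×10⁻¹⁵/1.93×10⁻⁵) ≈ 3.00.
Method II has the higher order (≈3.0 vs ≈1.6).

II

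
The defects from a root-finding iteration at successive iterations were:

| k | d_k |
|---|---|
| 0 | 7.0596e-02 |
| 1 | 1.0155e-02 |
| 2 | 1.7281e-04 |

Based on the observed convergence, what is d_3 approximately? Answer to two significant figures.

First estimate the order: p ≈ ln(d_2/d_1) / ln(d_1/d_0) = ln(1.7281e-04/1.0155e-02)/ln(1.0155e-02/7.0596e-02) = ln(0.0170172)/ln(0.143847) ≈ 2.1008.
Then d_3 ≈ d_2·(d_2/d_1)^p = 1.7281e-04·(0.0170172)^2.1008 = 1.7281e-04·0.000192066 ≈ 3.319e-08.

3.3e-8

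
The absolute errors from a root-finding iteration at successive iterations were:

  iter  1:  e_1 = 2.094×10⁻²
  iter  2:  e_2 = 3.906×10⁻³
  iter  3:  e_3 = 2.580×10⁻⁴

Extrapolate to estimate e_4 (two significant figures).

3.2e-6

First estimate the order: p ≈ ln(e_3/e_2) / ln(e_2/e_1) = ln(2.580×10⁻⁴/3.906×10⁻³)/ln(3.906×10⁻³/2.094×10⁻²) = ln(0.0660522)/ln(0.186533) ≈ 1.6183.
Then e_4 ≈ e_3·(e_3/e_2)^p = 2.580×10⁻⁴·(0.0660522)^1.6183 = 2.580×10⁻⁴·0.012309 ≈ 3.176e-06.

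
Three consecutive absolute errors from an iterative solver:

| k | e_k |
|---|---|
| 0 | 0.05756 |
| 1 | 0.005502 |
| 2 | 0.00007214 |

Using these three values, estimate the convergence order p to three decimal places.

p ≈ ln(e_2/e_1) / ln(e_1/e_0)
  = ln(0.00007214/0.005502) / ln(0.005502/0.05756)
  = ln(0.0131116) / ln(0.0955872)
  = -4.334258 / -2.347716 ≈ 1.846159

1.846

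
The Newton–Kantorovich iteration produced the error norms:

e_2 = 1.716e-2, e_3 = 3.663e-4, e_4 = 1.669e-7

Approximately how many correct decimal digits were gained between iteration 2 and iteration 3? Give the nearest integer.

Digits gained ≈ log₁₀(e_2/e_3) = log₁₀(1.716e-2/3.663e-4) = log₁₀(46.8468) ≈ 1.671.

2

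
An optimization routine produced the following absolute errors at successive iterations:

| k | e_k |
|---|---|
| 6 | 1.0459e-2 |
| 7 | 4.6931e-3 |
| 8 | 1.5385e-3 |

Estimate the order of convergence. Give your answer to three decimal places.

p ≈ ln(e_8/e_7) / ln(e_7/e_6)
  = ln(1.5385e-3/4.6931e-3) / ln(4.6931e-3/1.0459e-2)
  = ln(0.327822) / ln(0.448714)
  = -1.115285 / -0.801370 ≈ 1.391723

1.392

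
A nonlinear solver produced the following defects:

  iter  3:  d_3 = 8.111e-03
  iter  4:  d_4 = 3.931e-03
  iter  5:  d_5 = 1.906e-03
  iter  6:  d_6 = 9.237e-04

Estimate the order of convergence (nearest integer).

1

Consecutive ratios: d_6/d_5 = 9.237e-04/1.906e-03 = 0.484627, d_5/d_4 = 1.906e-03/3.931e-03 = 0.484864.
p ≈ ln(0.484627)/ln(0.484864) = -0.7244/-0.7239 ≈ 1.00.
So the convergence is linear (order 1).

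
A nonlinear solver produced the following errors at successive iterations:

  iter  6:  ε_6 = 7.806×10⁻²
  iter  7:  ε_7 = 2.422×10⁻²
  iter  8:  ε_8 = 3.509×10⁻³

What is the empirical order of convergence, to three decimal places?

p ≈ ln(ε_8/ε_7) / ln(ε_7/ε_6)
  = ln(3.509×10⁻³/2.422×10⁻²) / ln(2.422×10⁻²/7.806×10⁻²)
  = ln(0.14488) / ln(0.310274)
  = -1.931849 / -1.170300 ≈ 1.650730

1.651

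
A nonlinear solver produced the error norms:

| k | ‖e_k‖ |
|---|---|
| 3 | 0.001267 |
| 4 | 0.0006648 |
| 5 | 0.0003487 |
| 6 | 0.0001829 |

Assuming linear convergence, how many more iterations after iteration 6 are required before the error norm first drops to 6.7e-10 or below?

20

Rate ρ ≈ ‖e_6‖/‖e_5‖ = 0.0001829/0.0003487 = 0.5245.
After j more steps, ‖e_{6+j}‖ ≈ 0.0001829·ρ^j; need ρ^j ≤ 6.7e-10/0.0001829 = 3.6632e-06.
j ≥ ln(3.6632e-06)/ln(0.5245) = -12.5172/-0.64531 = 19.397.
So 20 more iterations are needed.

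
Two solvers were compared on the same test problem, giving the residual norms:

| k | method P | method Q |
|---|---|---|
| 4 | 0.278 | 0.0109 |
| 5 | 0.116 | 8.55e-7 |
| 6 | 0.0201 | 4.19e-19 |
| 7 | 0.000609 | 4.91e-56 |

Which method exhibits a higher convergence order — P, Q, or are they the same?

Q

Method P: p ≈ ln(0.000609/0.0201)/ln(0.0201/0.116) ≈ 1.99.
Method Q: p ≈ ln(4.91e-56/4.19e-19)/ln(4.19e-19/8.55e-7) ≈ 3.00.
Method Q has the higher order (≈3.0 vs ≈2.0).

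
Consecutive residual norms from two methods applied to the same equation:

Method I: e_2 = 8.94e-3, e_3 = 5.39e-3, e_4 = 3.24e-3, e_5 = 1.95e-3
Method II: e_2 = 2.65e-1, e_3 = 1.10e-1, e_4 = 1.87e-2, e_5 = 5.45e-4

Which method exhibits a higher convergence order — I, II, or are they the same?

II

Method I: p ≈ ln(1.95e-3/3.24e-3)/ln(3.24e-3/5.39e-3) ≈ 1.00.
Method II: p ≈ ln(5.45e-4/1.87e-2)/ln(1.87e-2/1.10e-1) ≈ 2.00.
Method II has the higher order (≈2.0 vs ≈1.0).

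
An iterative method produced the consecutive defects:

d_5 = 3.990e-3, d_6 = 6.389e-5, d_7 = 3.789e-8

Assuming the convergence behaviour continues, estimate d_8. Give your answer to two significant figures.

6.0e-14

First estimate the order: p ≈ ln(d_7/d_6) / ln(d_6/d_5) = ln(3.789e-8/6.389e-5)/ln(6.389e-5/3.990e-3) = ln(0.000593051)/ln(0.0160125) ≈ 1.7972.
Then d_8 ≈ d_7·(d_7/d_6)^p = 3.789e-8·(0.000593051)^1.7972 = 3.789e-8·1.58709e-06 ≈ 6.013e-14.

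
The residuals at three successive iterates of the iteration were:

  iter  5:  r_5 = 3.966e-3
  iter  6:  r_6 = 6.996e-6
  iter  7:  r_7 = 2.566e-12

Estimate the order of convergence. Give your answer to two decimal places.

p ≈ ln(r_7/r_6) / ln(r_6/r_5)
  = ln(2.566e-12/6.996e-6) / ln(6.996e-6/3.966e-3)
  = ln(3.66781e-07) / ln(0.00176399)
  = -14.81850 / -6.34018 ≈ 2.33724

2.34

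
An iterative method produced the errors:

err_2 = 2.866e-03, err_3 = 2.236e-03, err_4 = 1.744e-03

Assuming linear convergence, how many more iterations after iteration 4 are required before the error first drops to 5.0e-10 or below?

61

Rate ρ ≈ err_4/err_3 = 1.744e-03/2.236e-03 = 0.7800.
After j more steps, err_{4+j} ≈ 1.744e-03·ρ^j; need ρ^j ≤ 5.0e-10/1.744e-03 = 2.86697e-07.
j ≥ ln(2.86697e-07)/ln(0.7800) = -15.0648/-0.24846 = 60.633.
So 61 more iterations are needed.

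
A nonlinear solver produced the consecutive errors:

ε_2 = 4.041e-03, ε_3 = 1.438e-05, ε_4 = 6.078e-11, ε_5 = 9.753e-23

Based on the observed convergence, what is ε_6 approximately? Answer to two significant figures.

First estimate the order: p ≈ ln(ε_5/ε_4) / ln(ε_4/ε_3) = ln(9.753e-23/6.078e-11)/ln(6.078e-11/1.438e-05) = ln(1.60464e-12)/ln(4.2267e-06) ≈ 2.1948.
Then ε_6 ≈ ε_5·(ε_5/ε_4)^p = 9.753e-23·(1.60464e-12)^2.1948 = 9.753e-23·1.29767e-26 ≈ 1.266e-48.

1.3e-48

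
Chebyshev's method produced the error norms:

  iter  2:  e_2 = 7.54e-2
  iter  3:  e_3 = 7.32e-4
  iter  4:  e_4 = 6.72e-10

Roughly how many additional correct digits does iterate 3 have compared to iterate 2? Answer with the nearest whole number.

Digits gained ≈ log₁₀(e_2/e_3) = log₁₀(7.54e-2/7.32e-4) = log₁₀(103.005) ≈ 2.013.

2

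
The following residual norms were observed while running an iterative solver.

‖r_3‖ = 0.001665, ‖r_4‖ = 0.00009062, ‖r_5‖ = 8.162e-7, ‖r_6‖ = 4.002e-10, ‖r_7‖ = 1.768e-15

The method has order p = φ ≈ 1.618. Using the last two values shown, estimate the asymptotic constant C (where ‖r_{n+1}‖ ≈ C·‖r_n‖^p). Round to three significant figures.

C ≈ ‖r_7‖ / ‖r_6‖^1.618
  = 1.768e-15 / (4.002e-10)^1.618
  = 1.768e-15 / 6.22995e-16 ≈ 2.8379

2.84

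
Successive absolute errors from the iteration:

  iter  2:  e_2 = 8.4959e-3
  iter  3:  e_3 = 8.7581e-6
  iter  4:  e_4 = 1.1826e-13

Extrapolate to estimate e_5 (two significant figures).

2.2e-34

First estimate the order: p ≈ ln(e_4/e_3) / ln(e_3/e_2) = ln(1.1826e-13/8.7581e-6)/ln(8.7581e-6/8.4959e-3) = ln(1.35029e-08)/ln(0.00103086) ≈ 2.6348.
Then e_5 ≈ e_4·(e_4/e_3)^p = 1.1826e-13·(1.35029e-08)^2.6348 = 1.1826e-13·1.84183e-21 ≈ 2.178e-34.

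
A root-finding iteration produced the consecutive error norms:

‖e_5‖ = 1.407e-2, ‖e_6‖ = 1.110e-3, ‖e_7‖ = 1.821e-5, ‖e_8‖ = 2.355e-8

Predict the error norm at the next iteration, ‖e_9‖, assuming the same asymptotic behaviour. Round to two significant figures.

First estimate the order: p ≈ ln(‖e_8‖/‖e_7‖) / ln(‖e_7‖/‖e_6‖) = ln(2.355e-8/1.821e-5)/ln(1.821e-5/1.110e-3) = ln(0.00129325)/ln(0.0164054) ≈ 1.6181.
Then ‖e_9‖ ≈ ‖e_8‖·(‖e_8‖/‖e_7‖)^p = 2.355e-8·(0.00129325)^1.6181 = 2.355e-8·2.12038e-05 ≈ 4.993e-13.

5.0e-13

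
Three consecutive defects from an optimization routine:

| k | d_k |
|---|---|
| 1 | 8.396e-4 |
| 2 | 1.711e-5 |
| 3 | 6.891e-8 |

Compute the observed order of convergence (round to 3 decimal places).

1.416

p ≈ ln(d_3/d_2) / ln(d_2/d_1)
  = ln(6.891e-8/1.711e-5) / ln(1.711e-5/8.396e-4)
  = ln(0.00402747) / ln(0.0203788)
  = -5.514617 / -3.893260 ≈ 1.416452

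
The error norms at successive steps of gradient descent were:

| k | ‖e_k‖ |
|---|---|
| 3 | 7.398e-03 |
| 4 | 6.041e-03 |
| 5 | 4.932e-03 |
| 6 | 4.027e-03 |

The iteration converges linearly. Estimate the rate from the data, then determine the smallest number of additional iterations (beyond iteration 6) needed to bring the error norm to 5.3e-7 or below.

45

Rate ρ ≈ ‖e_6‖/‖e_5‖ = 4.027e-03/4.932e-03 = 0.8165.
After j more steps, ‖e_{6+j}‖ ≈ 4.027e-03·ρ^j; need ρ^j ≤ 5.3e-7/4.027e-03 = 0.000131612.
j ≥ ln(0.000131612)/ln(0.8165) = -8.9357/-0.20273 = 44.077.
So 45 more iterations are needed.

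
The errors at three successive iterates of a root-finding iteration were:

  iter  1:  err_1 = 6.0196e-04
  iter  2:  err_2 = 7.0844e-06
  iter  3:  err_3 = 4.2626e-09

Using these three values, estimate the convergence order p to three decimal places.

1.669

p ≈ ln(err_3/err_2) / ln(err_2/err_1)
  = ln(4.2626e-09/7.0844e-06) / ln(7.0844e-06/6.0196e-04)
  = ln(0.000601688) / ln(0.0117689)
  = -7.415772 / -4.442295 ≈ 1.669356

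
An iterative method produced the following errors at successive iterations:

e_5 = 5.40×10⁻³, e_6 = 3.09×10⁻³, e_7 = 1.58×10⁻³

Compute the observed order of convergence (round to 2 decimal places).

1.20

p ≈ ln(e_7/e_6) / ln(e_6/e_5)
  = ln(1.58×10⁻³/3.09×10⁻³) / ln(3.09×10⁻³/5.40×10⁻³)
  = ln(0.511327) / ln(0.572222)
  = -0.67075 / -0.55823 ≈ 1.20157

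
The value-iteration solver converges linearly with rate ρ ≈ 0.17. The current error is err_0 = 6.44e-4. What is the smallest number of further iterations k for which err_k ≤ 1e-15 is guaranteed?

16

After k steps, err_k ≈ 6.44e-4·0.17^k.
Need 0.17^k ≤ 1e-15/6.44e-4 = 1.5528e-12.
k ≥ ln(1.5528e-12)/ln(0.17) = -27.1910/-1.77196 = 15.345.
Smallest integer k = 16.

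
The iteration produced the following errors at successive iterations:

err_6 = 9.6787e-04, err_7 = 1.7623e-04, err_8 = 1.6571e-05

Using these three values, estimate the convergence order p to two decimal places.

p ≈ ln(err_8/err_7) / ln(err_7/err_6)
  = ln(1.6571e-05/1.7623e-04) / ln(1.7623e-04/9.6787e-04)
  = ln(0.0940305) / ln(0.18208)
  = -2.36414 / -1.70331 ≈ 1.38797

1.39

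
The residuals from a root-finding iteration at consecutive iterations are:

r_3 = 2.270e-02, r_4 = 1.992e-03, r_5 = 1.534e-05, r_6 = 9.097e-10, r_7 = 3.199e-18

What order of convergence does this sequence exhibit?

Consecutive ratios: r_7/r_6 = 3.199e-18/9.097e-10 = 3.51654e-09, r_6/r_5 = 9.097e-10/1.534e-05 = 5.93025e-05.
p ≈ ln(3.51654e-09)/ln(5.93025e-05) = -19.4658/-9.7329 ≈ 2.00.
So the convergence is quadratic (order 2).

2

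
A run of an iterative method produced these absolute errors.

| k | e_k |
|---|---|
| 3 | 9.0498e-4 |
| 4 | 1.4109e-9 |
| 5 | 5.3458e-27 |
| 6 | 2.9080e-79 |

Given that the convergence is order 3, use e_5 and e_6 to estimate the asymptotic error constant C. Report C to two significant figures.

1.9

C ≈ e_6 / e_5^3
  = 2.9080e-79 / (5.3458e-27)^3
  = 2.9080e-79 / 1.5277e-79 ≈ 1.9035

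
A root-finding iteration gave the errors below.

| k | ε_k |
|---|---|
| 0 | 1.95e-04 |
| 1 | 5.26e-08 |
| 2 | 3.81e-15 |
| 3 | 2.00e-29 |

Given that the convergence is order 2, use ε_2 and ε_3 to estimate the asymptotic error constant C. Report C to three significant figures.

1.38

C ≈ ε_3 / ε_2^2
  = 2.00e-29 / (3.81e-15)^2
  = 2.00e-29 / 1.45161e-29 ≈ 1.3778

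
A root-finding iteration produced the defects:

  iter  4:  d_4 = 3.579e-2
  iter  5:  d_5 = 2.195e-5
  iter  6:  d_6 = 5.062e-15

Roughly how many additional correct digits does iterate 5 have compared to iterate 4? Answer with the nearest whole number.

Digits gained ≈ log₁₀(d_4/d_5) = log₁₀(3.579e-2/2.195e-5) = log₁₀(1630.52) ≈ 3.212.

3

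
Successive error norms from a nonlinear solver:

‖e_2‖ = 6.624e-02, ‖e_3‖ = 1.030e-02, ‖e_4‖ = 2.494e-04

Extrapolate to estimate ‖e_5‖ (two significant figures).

1.5e-7

First estimate the order: p ≈ ln(‖e_4‖/‖e_3‖) / ln(‖e_3‖/‖e_2‖) = ln(2.494e-04/1.030e-02)/ln(1.030e-02/6.624e-02) = ln(0.0242136)/ln(0.155495) ≈ 1.9992.
Then ‖e_5‖ ≈ ‖e_4‖·(‖e_4‖/‖e_3‖)^p = 2.494e-04·(0.0242136)^1.9992 = 2.494e-04·0.000588046 ≈ 1.467e-07.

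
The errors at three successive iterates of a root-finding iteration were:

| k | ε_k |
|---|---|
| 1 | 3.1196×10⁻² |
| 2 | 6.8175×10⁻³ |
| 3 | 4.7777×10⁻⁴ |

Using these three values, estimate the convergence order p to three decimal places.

p ≈ ln(ε_3/ε_2) / ln(ε_2/ε_1)
  = ln(4.7777×10⁻⁴/6.8175×10⁻³) / ln(6.8175×10⁻³/3.1196×10⁻²)
  = ln(0.0700799) / ln(0.218538)
  = -2.658119 / -1.520795 ≈ 1.747848

1.748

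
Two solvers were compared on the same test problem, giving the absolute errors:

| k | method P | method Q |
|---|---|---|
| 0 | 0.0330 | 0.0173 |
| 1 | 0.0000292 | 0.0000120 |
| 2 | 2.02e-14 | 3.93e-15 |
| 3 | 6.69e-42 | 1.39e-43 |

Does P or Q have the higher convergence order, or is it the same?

Method P: p ≈ ln(6.69e-42/2.02e-14)/ln(2.02e-14/0.0000292) ≈ 3.00.
Method Q: p ≈ ln(1.39e-43/3.93e-15)/ln(3.93e-15/0.0000120) ≈ 3.00.
Both orders ≈ 3.0 — effectively the same.

same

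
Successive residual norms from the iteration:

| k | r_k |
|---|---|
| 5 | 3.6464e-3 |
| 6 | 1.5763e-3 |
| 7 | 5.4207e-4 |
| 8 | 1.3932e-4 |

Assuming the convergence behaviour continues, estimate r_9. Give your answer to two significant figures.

First estimate the order: p ≈ ln(r_8/r_7) / ln(r_7/r_6) = ln(1.3932e-4/5.4207e-4)/ln(5.4207e-4/1.5763e-3) = ln(0.257015)/ln(0.343888) ≈ 1.2728.
Then r_9 ≈ r_8·(r_8/r_7)^p = 1.3932e-4·(0.257015)^1.2728 = 1.3932e-4·0.177417 ≈ 2.472e-05.

2.5e-5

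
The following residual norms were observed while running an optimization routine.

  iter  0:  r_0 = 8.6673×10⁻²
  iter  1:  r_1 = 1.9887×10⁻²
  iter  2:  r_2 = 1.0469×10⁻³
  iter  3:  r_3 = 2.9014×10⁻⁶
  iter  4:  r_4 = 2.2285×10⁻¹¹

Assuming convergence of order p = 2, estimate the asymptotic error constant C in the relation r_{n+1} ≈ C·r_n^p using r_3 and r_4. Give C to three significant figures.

2.65

C ≈ r_4 / r_3^2
  = 2.2285×10⁻¹¹ / (2.9014×10⁻⁶)^2
  = 2.2285×10⁻¹¹ / 8.41812e-12 ≈ 2.6473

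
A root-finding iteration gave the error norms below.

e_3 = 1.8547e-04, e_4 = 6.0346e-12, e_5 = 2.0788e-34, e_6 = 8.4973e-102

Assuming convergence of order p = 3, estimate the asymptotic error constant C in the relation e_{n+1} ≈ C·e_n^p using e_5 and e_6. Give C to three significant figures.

C ≈ e_6 / e_5^3
  = 8.4973e-102 / (2.0788e-34)^3
  = 8.4973e-102 / 8.98335e-102 ≈ 0.94589

0.946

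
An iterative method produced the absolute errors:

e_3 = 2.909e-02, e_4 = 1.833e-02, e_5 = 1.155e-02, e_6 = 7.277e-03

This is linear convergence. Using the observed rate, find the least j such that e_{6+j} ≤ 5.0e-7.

Rate ρ ≈ e_6/e_5 = 7.277e-03/1.155e-02 = 0.6300.
After j more steps, e_{6+j} ≈ 7.277e-03·ρ^j; need ρ^j ≤ 5.0e-7/7.277e-03 = 6.87096e-05.
j ≥ ln(6.87096e-05)/ln(0.6300) = -9.5856/-0.46204 = 20.746.
So 21 more iterations are needed.

21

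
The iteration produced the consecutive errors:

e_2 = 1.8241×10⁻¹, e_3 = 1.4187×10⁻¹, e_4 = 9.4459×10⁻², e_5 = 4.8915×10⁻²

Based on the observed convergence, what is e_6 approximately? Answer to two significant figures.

1.7e-2

First estimate the order: p ≈ ln(e_5/e_4) / ln(e_4/e_3) = ln(4.8915×10⁻²/9.4459×10⁻²)/ln(9.4459×10⁻²/1.4187×10⁻¹) = ln(0.517844)/ln(0.665814) ≈ 1.6179.
Then e_6 ≈ e_5·(e_5/e_4)^p = 4.8915×10⁻²·(0.517844)^1.6179 = 4.8915×10⁻²·0.344828 ≈ 0.01687.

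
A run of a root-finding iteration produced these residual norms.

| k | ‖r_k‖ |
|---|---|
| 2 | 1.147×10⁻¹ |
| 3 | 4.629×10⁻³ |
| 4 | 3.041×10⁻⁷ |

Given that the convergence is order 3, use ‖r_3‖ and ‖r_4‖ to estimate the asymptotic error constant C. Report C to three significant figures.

3.07

C ≈ ‖r_4‖ / ‖r_3‖^3
  = 3.041×10⁻⁷ / (4.629×10⁻³)^3
  = 3.041×10⁻⁷ / 9.91886e-08 ≈ 3.0659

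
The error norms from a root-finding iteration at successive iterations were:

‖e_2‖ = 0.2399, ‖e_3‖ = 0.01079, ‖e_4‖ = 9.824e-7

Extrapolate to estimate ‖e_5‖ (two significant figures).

First estimate the order: p ≈ ln(‖e_4‖/‖e_3‖) / ln(‖e_3‖/‖e_2‖) = ln(9.824e-7/0.01079)/ln(0.01079/0.2399) = ln(9.10473e-05)/ln(0.0449771) ≈ 2.9998.
Then ‖e_5‖ ≈ ‖e_4‖·(‖e_4‖/‖e_3‖)^p = 9.824e-7·(9.10473e-05)^2.9998 = 9.824e-7·7.56152e-13 ≈ 7.428e-19.

7.4e-19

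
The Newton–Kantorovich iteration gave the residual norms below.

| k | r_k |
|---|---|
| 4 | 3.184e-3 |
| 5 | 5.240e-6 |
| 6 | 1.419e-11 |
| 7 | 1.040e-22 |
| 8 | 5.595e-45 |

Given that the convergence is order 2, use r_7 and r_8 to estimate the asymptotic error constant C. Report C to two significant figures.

0.52

C ≈ r_8 / r_7^2
  = 5.595e-45 / (1.040e-22)^2
  = 5.595e-45 / 1.0816e-44 ≈ 0.51729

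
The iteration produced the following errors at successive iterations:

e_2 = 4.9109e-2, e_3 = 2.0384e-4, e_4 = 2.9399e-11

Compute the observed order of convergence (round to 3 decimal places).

p ≈ ln(e_4/e_3) / ln(e_3/e_2)
  = ln(2.9399e-11/2.0384e-4) / ln(2.0384e-4/4.9109e-2)
  = ln(1.44226e-07) / ln(0.00415077)
  = -15.751884 / -5.484461 ≈ 2.872093

2.872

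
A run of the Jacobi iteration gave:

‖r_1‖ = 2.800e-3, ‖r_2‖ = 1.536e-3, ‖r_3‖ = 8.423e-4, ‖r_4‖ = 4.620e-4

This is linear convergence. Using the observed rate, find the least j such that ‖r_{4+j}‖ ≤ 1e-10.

26

Rate ρ ≈ ‖r_4‖/‖r_3‖ = 4.620e-4/8.423e-4 = 0.5485.
After j more steps, ‖r_{4+j}‖ ≈ 4.620e-4·ρ^j; need ρ^j ≤ 1e-10/4.620e-4 = 2.1645e-07.
j ≥ ln(2.1645e-07)/ln(0.5485) = -15.3459/-0.60057 = 25.552.
So 26 more iterations are needed.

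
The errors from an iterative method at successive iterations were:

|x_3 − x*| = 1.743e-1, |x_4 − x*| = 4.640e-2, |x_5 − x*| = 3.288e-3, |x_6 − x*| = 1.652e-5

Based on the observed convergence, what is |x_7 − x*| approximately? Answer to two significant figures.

First estimate the order: p ≈ ln(|x_6 − x*|/|x_5 − x*|) / ln(|x_5 − x*|/|x_4 − x*|) = ln(1.652e-5/3.288e-3)/ln(3.288e-3/4.640e-2) = ln(0.00502433)/ln(0.0708621) ≈ 1.9998.
Then |x_7 − x*| ≈ |x_6 − x*|·(|x_6 − x*|/|x_5 − x*|)^p = 1.652e-5·(0.00502433)^1.9998 = 1.652e-5·2.52706e-05 ≈ 4.175e-10.

4.2e-10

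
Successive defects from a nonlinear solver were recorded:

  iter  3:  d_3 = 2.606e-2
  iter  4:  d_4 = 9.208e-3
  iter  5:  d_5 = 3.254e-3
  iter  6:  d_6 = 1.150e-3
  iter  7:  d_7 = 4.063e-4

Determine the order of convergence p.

1

Consecutive ratios: d_7/d_6 = 4.063e-4/1.150e-3 = 0.353304, d_6/d_5 = 1.150e-3/3.254e-3 = 0.353411.
p ≈ ln(0.353304)/ln(0.353411) = -1.0404/-1.0401 ≈ 1.00.
So the convergence is linear (order 1).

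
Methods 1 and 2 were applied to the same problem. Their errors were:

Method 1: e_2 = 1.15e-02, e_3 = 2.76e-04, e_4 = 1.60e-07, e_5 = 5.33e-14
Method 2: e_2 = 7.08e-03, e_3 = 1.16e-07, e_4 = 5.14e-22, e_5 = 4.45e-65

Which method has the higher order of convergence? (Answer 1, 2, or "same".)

Method 1: p ≈ ln(5.33e-14/1.60e-07)/ln(1.60e-07/2.76e-04) ≈ 2.00.
Method 2: p ≈ ln(4.45e-65/5.14e-22)/ln(5.14e-22/1.16e-07) ≈ 3.00.
Method 2 has the higher order (≈3.0 vs ≈2.0).

2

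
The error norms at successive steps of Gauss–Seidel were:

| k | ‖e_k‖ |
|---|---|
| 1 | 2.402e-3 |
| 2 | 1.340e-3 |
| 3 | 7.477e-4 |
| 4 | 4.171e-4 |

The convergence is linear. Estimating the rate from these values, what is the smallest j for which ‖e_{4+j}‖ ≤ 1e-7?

Rate ρ ≈ ‖e_4‖/‖e_3‖ = 4.171e-4/7.477e-4 = 0.5578.
After j more steps, ‖e_{4+j}‖ ≈ 4.171e-4·ρ^j; need ρ^j ≤ 1e-7/4.171e-4 = 0.000239751.
j ≥ ln(0.000239751)/ln(0.5578) = -8.3359/-0.58375 = 14.280.
So 15 more iterations are needed.

15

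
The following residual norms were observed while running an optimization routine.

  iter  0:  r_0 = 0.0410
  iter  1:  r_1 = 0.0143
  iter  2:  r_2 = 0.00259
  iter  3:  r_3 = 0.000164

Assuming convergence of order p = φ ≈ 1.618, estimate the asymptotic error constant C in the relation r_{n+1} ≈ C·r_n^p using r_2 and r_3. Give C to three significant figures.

2.51

C ≈ r_3 / r_2^1.618
  = 0.000164 / (0.00259)^1.618
  = 0.000164 / 6.52708e-05 ≈ 2.5126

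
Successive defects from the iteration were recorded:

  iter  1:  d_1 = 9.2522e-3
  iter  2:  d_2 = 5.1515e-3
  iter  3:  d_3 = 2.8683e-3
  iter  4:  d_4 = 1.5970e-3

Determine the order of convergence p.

Consecutive ratios: d_4/d_3 = 1.5970e-3/2.8683e-3 = 0.556776, d_3/d_2 = 2.8683e-3/5.1515e-3 = 0.556789.
p ≈ ln(0.556776)/ln(0.556789) = -0.5856/-0.5856 ≈ 1.00.
So the convergence is linear (order 1).

1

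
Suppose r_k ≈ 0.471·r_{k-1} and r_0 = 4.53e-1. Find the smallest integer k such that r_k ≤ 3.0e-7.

After k steps, r_k ≈ 4.53e-1·0.471^k.
Need 0.471^k ≤ 3.0e-7/4.53e-1 = 6.62252e-07.
k ≥ ln(6.62252e-07)/ln(0.471) = -14.2276/-0.75290 = 18.897.
Smallest integer k = 19.

19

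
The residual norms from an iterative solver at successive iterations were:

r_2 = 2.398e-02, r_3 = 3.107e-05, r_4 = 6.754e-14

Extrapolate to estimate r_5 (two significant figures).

First estimate the order: p ≈ ln(r_4/r_3) / ln(r_3/r_2) = ln(6.754e-14/3.107e-05)/ln(3.107e-05/2.398e-02) = ln(2.1738e-09)/ln(0.00129566) ≈ 3.0001.
Then r_5 ≈ r_4·(r_4/r_3)^p = 6.754e-14·(2.1738e-09)^3.0001 = 6.754e-14·1.02516e-26 ≈ 6.924e-40.

6.9e-40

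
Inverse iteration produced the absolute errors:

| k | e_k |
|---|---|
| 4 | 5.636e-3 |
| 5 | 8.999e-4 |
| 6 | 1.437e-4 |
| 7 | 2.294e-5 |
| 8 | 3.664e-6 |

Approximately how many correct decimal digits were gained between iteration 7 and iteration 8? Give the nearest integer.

1

Digits gained ≈ log₁₀(e_7/e_8) = log₁₀(2.294e-5/3.664e-6) = log₁₀(6.26092) ≈ 0.797.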